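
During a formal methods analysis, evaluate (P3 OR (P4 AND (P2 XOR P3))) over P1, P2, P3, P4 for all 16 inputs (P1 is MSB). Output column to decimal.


Formula: (P3 OR (P4 AND (P2 XOR P3))) over P1, P2, P3, P4 (16 rows)
Evaluate each row (bits = P1,P2,P3,P4, MSB first):
  row 0 [0000]: (0 OR (0 AND (0 XOR 0))) -> 0
  row 1 [0001]: (0 OR (1 AND (0 XOR 0))) -> 0
  row 2 [0010]: (1 OR (0 AND (0 XOR 1))) -> 1
  row 3 [0011]: (1 OR (1 AND (0 XOR 1))) -> 1
  row 4 [0100]: (0 OR (0 AND (1 XOR 0))) -> 0
  row 5 [0101]: (0 OR (1 AND (1 XOR 0))) -> 1
  row 6 [0110]: (1 OR (0 AND (1 XOR 1))) -> 1
  row 7 [0111]: (1 OR (1 AND (1 XOR 1))) -> 1
  row 8 [1000]: (0 OR (0 AND (0 XOR 0))) -> 0
  row 9 [1001]: (0 OR (1 AND (0 XOR 0))) -> 0
  row 10 [1010]: (1 OR (0 AND (0 XOR 1))) -> 1
  row 11 [1011]: (1 OR (1 AND (0 XOR 1))) -> 1
  row 12 [1100]: (0 OR (0 AND (1 XOR 0))) -> 0
  row 13 [1101]: (0 OR (1 AND (1 XOR 0))) -> 1
  row 14 [1110]: (1 OR (0 AND (1 XOR 1))) -> 1
  row 15 [1111]: (1 OR (1 AND (1 XOR 1))) -> 1
Full result column, 4 rows per line (P1,P2 fixed per line; P3,P4 runs 00..11 left to right):
  rows 0-3 [P1,P2=00]: 0011  = hex 3
  rows 4-7 [P1,P2=01]: 0111  = hex 7
  rows 8-11 [P1,P2=10]: 0011  = hex 3
  rows 12-15 [P1,P2=11]: 0111  = hex 7
Output column (row 0 .. row 15) = 0011011100110111
Output column grouped in 4s = 0011 0111 0011 0111 = 0x3737
Convert to decimal digit by digit (value = value*16 + digit):
  3 -> 3
  3*16 + 7 = 55
  55*16 + 3 = 883
  883*16 + 7 = 14135
Decimal = 14135

14135


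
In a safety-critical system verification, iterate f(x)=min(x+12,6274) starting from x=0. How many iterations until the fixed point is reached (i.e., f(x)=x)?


Step 1: x=0, cap=6274, increment=12
Step 2: x grows by 12 each step until capped at 6274; fixed point is x=6274
Step 3: iterations = ceil(6274/12) = 523

523


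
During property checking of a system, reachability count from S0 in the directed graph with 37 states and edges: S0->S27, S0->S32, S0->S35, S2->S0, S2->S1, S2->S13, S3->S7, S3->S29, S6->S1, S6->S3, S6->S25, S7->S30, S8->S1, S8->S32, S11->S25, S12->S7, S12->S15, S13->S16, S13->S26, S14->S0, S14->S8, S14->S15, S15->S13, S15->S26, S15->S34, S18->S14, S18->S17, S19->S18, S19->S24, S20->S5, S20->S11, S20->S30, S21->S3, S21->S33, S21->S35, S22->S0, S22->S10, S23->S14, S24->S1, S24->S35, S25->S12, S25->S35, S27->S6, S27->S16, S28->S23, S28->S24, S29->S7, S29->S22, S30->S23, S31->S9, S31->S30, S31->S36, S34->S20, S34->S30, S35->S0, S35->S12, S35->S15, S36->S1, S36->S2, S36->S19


BFS from S0:
  layer 0: {S0}
  layer 1: {S27, S32, S35}
  layer 2: {S6, S12, S15, S16}
  layer 3: {S1, S3, S7, S13, S25, S26, S34}
  layer 4: {S20, S29, S30}
  layer 5: {S5, S11, S22, S23}
  layer 6: {S10, S14}
  layer 7: {S8}
Reachable set: {S0, S1, S3, S5, S6, S7, S8, S10, S11, S12, S13, S14, S15, S16, S20, S22, S23, S25, S26, S27, S29, S30, S32, S34, S35}
Count = 25

25


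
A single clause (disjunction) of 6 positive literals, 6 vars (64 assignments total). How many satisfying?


Step 1: Total=2^6=64
Step 2: Unsat when all 6 false: 2^0=1
Step 3: Sat=64-1=63

63


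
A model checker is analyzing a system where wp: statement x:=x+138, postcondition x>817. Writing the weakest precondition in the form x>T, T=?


Formula: wp(x:=E, P) = P[E/x] (substitute E for x in postcondition)
Step 1: Postcondition: x>817
Step 2: Substitute x+138 for x: x+138>817
Step 3: Solve for x: x > 817-138 = 679

679


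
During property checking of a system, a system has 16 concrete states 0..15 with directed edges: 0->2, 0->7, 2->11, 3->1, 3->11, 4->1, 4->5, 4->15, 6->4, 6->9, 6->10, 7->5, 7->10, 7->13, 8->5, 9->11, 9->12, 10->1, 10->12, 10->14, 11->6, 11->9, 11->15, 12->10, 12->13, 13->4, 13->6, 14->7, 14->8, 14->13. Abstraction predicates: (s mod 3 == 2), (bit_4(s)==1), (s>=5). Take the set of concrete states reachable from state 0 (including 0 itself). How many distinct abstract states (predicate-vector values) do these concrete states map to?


BFS from 0:
Concrete reachable: {0, 1, 2, 4, 5, 6, 7, 8, 9, 10, 11, 12, 13, 14, 15}
Abstract via predicates (s mod 3 == 2), (bit_4(s)==1), (s>=5):
  (0,0,0) <- {0, 1, 4}
  (0,0,1) <- {6, 7, 9, 10, 12, 13, 15}
  (1,0,0) <- {2}
  (1,0,1) <- {5, 8, 11, 14}
Distinct abstract states = 4

4


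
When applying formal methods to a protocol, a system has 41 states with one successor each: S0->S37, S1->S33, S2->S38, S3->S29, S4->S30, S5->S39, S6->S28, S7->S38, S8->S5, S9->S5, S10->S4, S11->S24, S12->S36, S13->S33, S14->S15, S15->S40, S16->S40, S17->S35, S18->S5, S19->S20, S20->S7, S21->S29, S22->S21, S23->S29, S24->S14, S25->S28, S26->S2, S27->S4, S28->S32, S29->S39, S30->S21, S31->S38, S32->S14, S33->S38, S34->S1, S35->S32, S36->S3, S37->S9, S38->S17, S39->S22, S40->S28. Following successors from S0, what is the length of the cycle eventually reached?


Trace from S0 until a state repeats:
  S0 -> S37 -> S9 -> S5 -> S39 -> S22 -> S21 -> S29 -> S39
S39 first seen at step 4, revisited at step 8.
Cycle length = 8 - 4 = 4

4


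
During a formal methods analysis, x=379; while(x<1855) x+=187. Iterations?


Step 1: x goes from 379 toward 1855 by 187; the body runs while x<1855, so iterations = ceil((bound-start)/step)
Step 2: Distance=1476
Step 3: ceil(1476/187)=8

8


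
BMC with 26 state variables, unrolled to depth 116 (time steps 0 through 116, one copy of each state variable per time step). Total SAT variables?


BMC unrolls to depth k, creating one copy of each state var for steps 0..k.
Step count = 116 + 1 = 117 (steps 0 through 116)
Vars per step = 26
Total = 26 * 117 = 3042

3042


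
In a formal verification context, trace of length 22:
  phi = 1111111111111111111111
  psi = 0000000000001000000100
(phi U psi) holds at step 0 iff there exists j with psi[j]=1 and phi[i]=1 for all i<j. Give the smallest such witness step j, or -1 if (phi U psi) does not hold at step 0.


(phi U psi) at 0: need smallest j with psi[j]=1 and phi[i]=1 for all i in [0,j).
Scan from step 0:
  step 0: phi=1, psi=0 -> continue
  step 1: phi=1, psi=0 -> continue
  step 2: phi=1, psi=0 -> continue
  step 3: phi=1, psi=0 -> continue
  step 12: psi=1 and phi held for [0,12) -> witness found
Witness step = 12

12


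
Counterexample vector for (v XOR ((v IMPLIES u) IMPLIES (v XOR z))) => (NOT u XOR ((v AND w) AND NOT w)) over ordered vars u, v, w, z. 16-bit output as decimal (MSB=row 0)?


F1 = (v XOR ((v IMPLIES u) IMPLIES (v XOR z)))
F2 = (NOT u XOR ((v AND w) AND NOT w))
Counterexample to F1=>F2 is where F1=1 and F2=0.
Evaluate each row (bits = u,v,w,z, MSB first):
  row 0 [0000]: F1=0 F2=1 -> F1&~F2 -> 0
  row 1 [0001]: F1=1 F2=1 -> F1&~F2 -> 0
  row 2 [0010]: F1=0 F2=1 -> F1&~F2 -> 0
  row 3 [0011]: F1=1 F2=1 -> F1&~F2 -> 0
  row 4 [0100]: F1=0 F2=1 -> F1&~F2 -> 0
  row 5 [0101]: F1=0 F2=1 -> F1&~F2 -> 0
  row 6 [0110]: F1=0 F2=1 -> F1&~F2 -> 0
  row 7 [0111]: F1=0 F2=1 -> F1&~F2 -> 0
  row 8 [1000]: F1=0 F2=0 -> F1&~F2 -> 0
  row 9 [1001]: F1=1 F2=0 -> F1&~F2 -> 1
  row 10 [1010]: F1=0 F2=0 -> F1&~F2 -> 0
  row 11 [1011]: F1=1 F2=0 -> F1&~F2 -> 1
  row 12 [1100]: F1=0 F2=0 -> F1&~F2 -> 0
  row 13 [1101]: F1=1 F2=0 -> F1&~F2 -> 1
  row 14 [1110]: F1=0 F2=0 -> F1&~F2 -> 0
  row 15 [1111]: F1=1 F2=0 -> F1&~F2 -> 1
Full result column, 4 rows per line (u,v fixed per line; w,z runs 00..11 left to right):
  rows 0-3 [u,v=00]: 0000  = hex 0
  rows 4-7 [u,v=01]: 0000  = hex 0
  rows 8-11 [u,v=10]: 0101  = hex 5
  rows 12-15 [u,v=11]: 0101  = hex 5
Counterexample vector (row 0 .. row 15) = 0000000001010101
Output column grouped in 4s = 0000 0000 0101 0101 = 0x0055
Convert to decimal digit by digit (value = value*16 + digit):
  0 -> 0
  0*16 + 0 = 0
  0*16 + 5 = 5
  5*16 + 5 = 85
Decimal = 85

85


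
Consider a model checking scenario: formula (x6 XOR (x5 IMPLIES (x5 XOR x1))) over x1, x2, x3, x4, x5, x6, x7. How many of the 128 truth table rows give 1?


Formula: (x6 XOR (x5 IMPLIES (x5 XOR x1))) over 7 vars (128 rows)
Evaluate each row (x1, x2, x3, x4, x5, x6, x7 as bits, MSB first):
  row 0 [0000000]: (0 XOR (0 IMPLIES (0 XOR 0))) -> 1
  row 1 [0000001]: (0 XOR (0 IMPLIES (0 XOR 0))) -> 1
  row 2 [0000010]: (1 XOR (0 IMPLIES (0 XOR 0))) -> 0
  row 3 [0000011]: (1 XOR (0 IMPLIES (0 XOR 0))) -> 0
  row 4 [0000100]: (0 XOR (1 IMPLIES (1 XOR 0))) -> 1
  (every remaining row is evaluated the same way; all 128 results are listed next)
Full result column, 8 rows per line (x1,x2,x3,x4 fixed per line; x5,x6,x7 runs 000..111 left to right):
  rows 0-7 [x1,x2,x3,x4=0000]: 11001100  (ones: 4)
  rows 8-15 [x1,x2,x3,x4=0001]: 11001100  (ones: 4)
  rows 16-23 [x1,x2,x3,x4=0010]: 11001100  (ones: 4)
  rows 24-31 [x1,x2,x3,x4=0011]: 11001100  (ones: 4)
  rows 32-39 [x1,x2,x3,x4=0100]: 11001100  (ones: 4)
  rows 40-47 [x1,x2,x3,x4=0101]: 11001100  (ones: 4)
  rows 48-55 [x1,x2,x3,x4=0110]: 11001100  (ones: 4)
  rows 56-63 [x1,x2,x3,x4=0111]: 11001100  (ones: 4)
  rows 64-71 [x1,x2,x3,x4=1000]: 11000011  (ones: 4)
  rows 72-79 [x1,x2,x3,x4=1001]: 11000011  (ones: 4)
  rows 80-87 [x1,x2,x3,x4=1010]: 11000011  (ones: 4)
  rows 88-95 [x1,x2,x3,x4=1011]: 11000011  (ones: 4)
  rows 96-103 [x1,x2,x3,x4=1100]: 11000011  (ones: 4)
  rows 104-111 [x1,x2,x3,x4=1101]: 11000011  (ones: 4)
  rows 112-119 [x1,x2,x3,x4=1110]: 11000011  (ones: 4)
  rows 120-127 [x1,x2,x3,x4=1111]: 11000011  (ones: 4)
Count of 1-rows = 4+4+4+4+4+4+4+4+4+4+4+4+4+4+4+4 = 64

64


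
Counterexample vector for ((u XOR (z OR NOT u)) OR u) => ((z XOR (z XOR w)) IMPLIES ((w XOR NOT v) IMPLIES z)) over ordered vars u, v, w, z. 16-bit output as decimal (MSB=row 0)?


F1 = ((u XOR (z OR NOT u)) OR u)
F2 = ((z XOR (z XOR w)) IMPLIES ((w XOR NOT v) IMPLIES z))
Counterexample to F1=>F2 is where F1=1 and F2=0.
Evaluate each row (bits = u,v,w,z, MSB first):
  row 0 [0000]: F1=1 F2=1 -> F1&~F2 -> 0
  row 1 [0001]: F1=1 F2=1 -> F1&~F2 -> 0
  row 2 [0010]: F1=1 F2=1 -> F1&~F2 -> 0
  row 3 [0011]: F1=1 F2=1 -> F1&~F2 -> 0
  row 4 [0100]: F1=1 F2=1 -> F1&~F2 -> 0
  row 5 [0101]: F1=1 F2=1 -> F1&~F2 -> 0
  row 6 [0110]: F1=1 F2=0 -> F1&~F2 -> 1
  row 7 [0111]: F1=1 F2=1 -> F1&~F2 -> 0
  row 8 [1000]: F1=1 F2=1 -> F1&~F2 -> 0
  row 9 [1001]: F1=1 F2=1 -> F1&~F2 -> 0
  row 10 [1010]: F1=1 F2=1 -> F1&~F2 -> 0
  row 11 [1011]: F1=1 F2=1 -> F1&~F2 -> 0
  row 12 [1100]: F1=1 F2=1 -> F1&~F2 -> 0
  row 13 [1101]: F1=1 F2=1 -> F1&~F2 -> 0
  row 14 [1110]: F1=1 F2=0 -> F1&~F2 -> 1
  row 15 [1111]: F1=1 F2=1 -> F1&~F2 -> 0
Full result column, 4 rows per line (u,v fixed per line; w,z runs 00..11 left to right):
  rows 0-3 [u,v=00]: 0000  = hex 0
  rows 4-7 [u,v=01]: 0010  = hex 2
  rows 8-11 [u,v=10]: 0000  = hex 0
  rows 12-15 [u,v=11]: 0010  = hex 2
Counterexample vector (row 0 .. row 15) = 0000001000000010
Output column grouped in 4s = 0000 0010 0000 0010 = 0x0202
Convert to decimal digit by digit (value = value*16 + digit):
  0 -> 0
  0*16 + 2 = 2
  2*16 + 0 = 32
  32*16 + 2 = 514
Decimal = 514

514


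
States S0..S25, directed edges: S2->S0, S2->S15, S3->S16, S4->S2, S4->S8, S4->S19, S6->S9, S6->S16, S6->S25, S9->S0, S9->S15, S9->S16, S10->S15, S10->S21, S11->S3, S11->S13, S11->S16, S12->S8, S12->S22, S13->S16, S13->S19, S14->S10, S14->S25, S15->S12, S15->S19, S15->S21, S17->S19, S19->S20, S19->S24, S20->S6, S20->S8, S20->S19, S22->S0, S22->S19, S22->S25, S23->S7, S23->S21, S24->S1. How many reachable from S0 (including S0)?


BFS from S0:
  layer 0: {S0}
Reachable set: {S0}
Count = 1

1


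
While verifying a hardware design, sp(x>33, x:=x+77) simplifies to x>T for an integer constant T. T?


Formula: sp(P, x:=E) = exists old_x. (x = E[old_x/x]) AND P[old_x/x] (old_x is the value of x before the assignment; eliminate old_x by solving x = E[old_x/x] for old_x)
Step 1: Precondition P: x>33, i.e. old_x > 33
Step 2: Assignment gives x = old_x + 77, so old_x = x - 77
Step 3: Substitute into P: x - 77 > 33
Step 4: Simplify: x > 33+77 = 110

110


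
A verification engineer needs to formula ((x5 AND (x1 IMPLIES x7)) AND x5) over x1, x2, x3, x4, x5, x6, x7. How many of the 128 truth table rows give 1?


Formula: ((x5 AND (x1 IMPLIES x7)) AND x5) over 7 vars (128 rows)
Evaluate each row (x1, x2, x3, x4, x5, x6, x7 as bits, MSB first):
  row 0 [0000000]: ((0 AND (0 IMPLIES 0)) AND 0) -> 0
  row 1 [0000001]: ((0 AND (0 IMPLIES 1)) AND 0) -> 0
  row 2 [0000010]: ((0 AND (0 IMPLIES 0)) AND 0) -> 0
  row 3 [0000011]: ((0 AND (0 IMPLIES 1)) AND 0) -> 0
  row 4 [0000100]: ((1 AND (0 IMPLIES 0)) AND 1) -> 1
  (every remaining row is evaluated the same way; all 128 results are listed next)
Full result column, 8 rows per line (x1,x2,x3,x4 fixed per line; x5,x6,x7 runs 000..111 left to right):
  rows 0-7 [x1,x2,x3,x4=0000]: 00001111  (ones: 4)
  rows 8-15 [x1,x2,x3,x4=0001]: 00001111  (ones: 4)
  rows 16-23 [x1,x2,x3,x4=0010]: 00001111  (ones: 4)
  rows 24-31 [x1,x2,x3,x4=0011]: 00001111  (ones: 4)
  rows 32-39 [x1,x2,x3,x4=0100]: 00001111  (ones: 4)
  rows 40-47 [x1,x2,x3,x4=0101]: 00001111  (ones: 4)
  rows 48-55 [x1,x2,x3,x4=0110]: 00001111  (ones: 4)
  rows 56-63 [x1,x2,x3,x4=0111]: 00001111  (ones: 4)
  rows 64-71 [x1,x2,x3,x4=1000]: 00000101  (ones: 2)
  rows 72-79 [x1,x2,x3,x4=1001]: 00000101  (ones: 2)
  rows 80-87 [x1,x2,x3,x4=1010]: 00000101  (ones: 2)
  rows 88-95 [x1,x2,x3,x4=1011]: 00000101  (ones: 2)
  rows 96-103 [x1,x2,x3,x4=1100]: 00000101  (ones: 2)
  rows 104-111 [x1,x2,x3,x4=1101]: 00000101  (ones: 2)
  rows 112-119 [x1,x2,x3,x4=1110]: 00000101  (ones: 2)
  rows 120-127 [x1,x2,x3,x4=1111]: 00000101  (ones: 2)
Count of 1-rows = 4+4+4+4+4+4+4+4+2+2+2+2+2+2+2+2 = 48

48


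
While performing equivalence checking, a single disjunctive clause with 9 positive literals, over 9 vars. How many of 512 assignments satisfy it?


Step 1: Total=2^9=512
Step 2: Unsat when all 9 false: 2^0=1
Step 3: Sat=512-1=511

511


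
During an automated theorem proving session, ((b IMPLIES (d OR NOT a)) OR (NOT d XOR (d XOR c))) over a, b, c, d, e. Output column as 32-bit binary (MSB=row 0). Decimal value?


Formula: ((b IMPLIES (d OR NOT a)) OR (NOT d XOR (d XOR c))) over a, b, c, d, e (32 rows)
Evaluate each row (bits = a,b,c,d,e, MSB first):
  row 0 [00000]: ((0 IMPLIES (0 OR NOT 0)) OR (NOT 0 XOR (0 XOR 0))) -> 1
  row 1 [00001]: ((0 IMPLIES (0 OR NOT 0)) OR (NOT 0 XOR (0 XOR 0))) -> 1
  row 2 [00010]: ((0 IMPLIES (1 OR NOT 0)) OR (NOT 1 XOR (1 XOR 0))) -> 1
  row 3 [00011]: ((0 IMPLIES (1 OR NOT 0)) OR (NOT 1 XOR (1 XOR 0))) -> 1
  row 4 [00100]: ((0 IMPLIES (0 OR NOT 0)) OR (NOT 0 XOR (0 XOR 1))) -> 1
  row 5 [00101]: ((0 IMPLIES (0 OR NOT 0)) OR (NOT 0 XOR (0 XOR 1))) -> 1
  row 6 [00110]: ((0 IMPLIES (1 OR NOT 0)) OR (NOT 1 XOR (1 XOR 1))) -> 1
  row 7 [00111]: ((0 IMPLIES (1 OR NOT 0)) OR (NOT 1 XOR (1 XOR 1))) -> 1
  row 8 [01000]: ((1 IMPLIES (0 OR NOT 0)) OR (NOT 0 XOR (0 XOR 0))) -> 1
  row 9 [01001]: ((1 IMPLIES (0 OR NOT 0)) OR (NOT 0 XOR (0 XOR 0))) -> 1
  row 10 [01010]: ((1 IMPLIES (1 OR NOT 0)) OR (NOT 1 XOR (1 XOR 0))) -> 1
  row 11 [01011]: ((1 IMPLIES (1 OR NOT 0)) OR (NOT 1 XOR (1 XOR 0))) -> 1
  row 12 [01100]: ((1 IMPLIES (0 OR NOT 0)) OR (NOT 0 XOR (0 XOR 1))) -> 1
  row 13 [01101]: ((1 IMPLIES (0 OR NOT 0)) OR (NOT 0 XOR (0 XOR 1))) -> 1
  row 14 [01110]: ((1 IMPLIES (1 OR NOT 0)) OR (NOT 1 XOR (1 XOR 1))) -> 1
  row 15 [01111]: ((1 IMPLIES (1 OR NOT 0)) OR (NOT 1 XOR (1 XOR 1))) -> 1
  row 16 [10000]: ((0 IMPLIES (0 OR NOT 1)) OR (NOT 0 XOR (0 XOR 0))) -> 1
  row 17 [10001]: ((0 IMPLIES (0 OR NOT 1)) OR (NOT 0 XOR (0 XOR 0))) -> 1
  row 18 [10010]: ((0 IMPLIES (1 OR NOT 1)) OR (NOT 1 XOR (1 XOR 0))) -> 1
  row 19 [10011]: ((0 IMPLIES (1 OR NOT 1)) OR (NOT 1 XOR (1 XOR 0))) -> 1
  row 20 [10100]: ((0 IMPLIES (0 OR NOT 1)) OR (NOT 0 XOR (0 XOR 1))) -> 1
  row 21 [10101]: ((0 IMPLIES (0 OR NOT 1)) OR (NOT 0 XOR (0 XOR 1))) -> 1
  row 22 [10110]: ((0 IMPLIES (1 OR NOT 1)) OR (NOT 1 XOR (1 XOR 1))) -> 1
  row 23 [10111]: ((0 IMPLIES (1 OR NOT 1)) OR (NOT 1 XOR (1 XOR 1))) -> 1
  row 24 [11000]: ((1 IMPLIES (0 OR NOT 1)) OR (NOT 0 XOR (0 XOR 0))) -> 1
  row 25 [11001]: ((1 IMPLIES (0 OR NOT 1)) OR (NOT 0 XOR (0 XOR 0))) -> 1
  row 26 [11010]: ((1 IMPLIES (1 OR NOT 1)) OR (NOT 1 XOR (1 XOR 0))) -> 1
  row 27 [11011]: ((1 IMPLIES (1 OR NOT 1)) OR (NOT 1 XOR (1 XOR 0))) -> 1
  row 28 [11100]: ((1 IMPLIES (0 OR NOT 1)) OR (NOT 0 XOR (0 XOR 1))) -> 0
  row 29 [11101]: ((1 IMPLIES (0 OR NOT 1)) OR (NOT 0 XOR (0 XOR 1))) -> 0
  row 30 [11110]: ((1 IMPLIES (1 OR NOT 1)) OR (NOT 1 XOR (1 XOR 1))) -> 1
  row 31 [11111]: ((1 IMPLIES (1 OR NOT 1)) OR (NOT 1 XOR (1 XOR 1))) -> 1
Full result column, 4 rows per line (a,b,c fixed per line; d,e runs 00..11 left to right):
  rows 0-3 [a,b,c=000]: 1111  = hex F
  rows 4-7 [a,b,c=001]: 1111  = hex F
  rows 8-11 [a,b,c=010]: 1111  = hex F
  rows 12-15 [a,b,c=011]: 1111  = hex F
  rows 16-19 [a,b,c=100]: 1111  = hex F
  rows 20-23 [a,b,c=101]: 1111  = hex F
  rows 24-27 [a,b,c=110]: 1111  = hex F
  rows 28-31 [a,b,c=111]: 0011  = hex 3
Output column (row 0 .. row 31) = 11111111111111111111111111110011
Output column grouped in 4s = 1111 1111 1111 1111 1111 1111 1111 0011 = 0xFFFFFFF3
Convert to decimal digit by digit (value = value*16 + digit):
  F -> 15
  15*16 + 15 (F) = 255
  255*16 + 15 (F) = 4095
  4095*16 + 15 (F) = 65535
  65535*16 + 15 (F) = 1048575
  1048575*16 + 15 (F) = 16777215
  16777215*16 + 15 (F) = 268435455
  268435455*16 + 3 = 4294967283
Decimal = 4294967283

4294967283


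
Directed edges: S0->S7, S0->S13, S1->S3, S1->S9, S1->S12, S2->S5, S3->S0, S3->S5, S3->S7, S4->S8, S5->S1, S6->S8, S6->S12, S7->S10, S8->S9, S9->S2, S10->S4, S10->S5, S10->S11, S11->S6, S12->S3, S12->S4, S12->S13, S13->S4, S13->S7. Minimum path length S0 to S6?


BFS layer-by-layer from S0:
  dist 0: {S0}
  dist 1: {S7, S13}
  dist 2: {S4, S10}
  dist 3: {S5, S8, S11}
  dist 4: {S1, S6, S9}
  -> S6 reached at distance 4
Shortest path length = 4

4


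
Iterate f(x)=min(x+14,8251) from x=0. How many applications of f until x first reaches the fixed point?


Step 1: x=0, cap=8251, increment=14
Step 2: x grows by 14 each step until capped at 8251; fixed point is x=8251
Step 3: iterations = ceil(8251/14) = 590

590


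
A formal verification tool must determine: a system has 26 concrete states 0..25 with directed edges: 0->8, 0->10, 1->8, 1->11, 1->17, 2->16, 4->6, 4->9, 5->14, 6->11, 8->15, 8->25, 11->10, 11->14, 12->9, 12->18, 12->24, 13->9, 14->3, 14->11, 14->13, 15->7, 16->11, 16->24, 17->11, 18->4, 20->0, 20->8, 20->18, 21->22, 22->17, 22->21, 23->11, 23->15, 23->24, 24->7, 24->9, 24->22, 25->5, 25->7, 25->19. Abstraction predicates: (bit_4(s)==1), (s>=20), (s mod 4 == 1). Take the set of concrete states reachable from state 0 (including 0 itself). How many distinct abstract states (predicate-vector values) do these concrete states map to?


BFS from 0:
Concrete reachable: {0, 3, 5, 7, 8, 9, 10, 11, 13, 14, 15, 19, 25}
Abstract via predicates (bit_4(s)==1), (s>=20), (s mod 4 == 1):
  (0,0,0) <- {0, 3, 7, 8, 10, 11, 14, 15}
  (0,0,1) <- {5, 9, 13}
  (1,0,0) <- {19}
  (1,1,1) <- {25}
Distinct abstract states = 4

4


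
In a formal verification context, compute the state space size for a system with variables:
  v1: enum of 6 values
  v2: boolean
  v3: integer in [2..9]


State space = product of domain sizes of all variables.
Domain sizes:
  v1 (enum of 6 values): 6
  v2 (boolean): 2
  v3 (integer in [2..9]): 8
Product = 6 * 2 * 8 = 96

96


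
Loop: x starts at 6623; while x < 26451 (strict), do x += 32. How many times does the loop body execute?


Step 1: x goes from 6623 toward 26451 by 32; the body runs while x<26451, so iterations = ceil((bound-start)/step)
Step 2: Distance=19828
Step 3: ceil(19828/32)=620

620


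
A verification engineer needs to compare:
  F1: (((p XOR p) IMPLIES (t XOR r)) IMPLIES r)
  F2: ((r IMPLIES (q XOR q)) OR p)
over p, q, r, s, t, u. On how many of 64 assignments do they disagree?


F1 = (((p XOR p) IMPLIES (t XOR r)) IMPLIES r)
F2 = ((r IMPLIES (q XOR q)) OR p)
Evaluate both on each of 64 rows (bits = p,q,r,s,t,u):
  row 0 [000000]: F1=0 F2=1 (differ) -> 1
  row 1 [000001]: F1=0 F2=1 (differ) -> 1
  row 2 [000010]: F1=0 F2=1 (differ) -> 1
  row 3 [000011]: F1=0 F2=1 (differ) -> 1
  row 4 [000100]: F1=0 F2=1 (differ) -> 1
  (every remaining row is evaluated the same way; all 64 results are listed next)
Full result column, 8 rows per line (p,q,r fixed per line; s,t,u runs 000..111 left to right):
  rows 0-7 [p,q,r=000]: 11111111  (ones: 8)
  rows 8-15 [p,q,r=001]: 11111111  (ones: 8)
  rows 16-23 [p,q,r=010]: 11111111  (ones: 8)
  rows 24-31 [p,q,r=011]: 11111111  (ones: 8)
  rows 32-39 [p,q,r=100]: 11111111  (ones: 8)
  rows 40-47 [p,q,r=101]: 00000000  (ones: 0)
  rows 48-55 [p,q,r=110]: 11111111  (ones: 8)
  rows 56-63 [p,q,r=111]: 00000000  (ones: 0)
Disagreements = 8+8+8+8+8+0+8+0 = 48

48


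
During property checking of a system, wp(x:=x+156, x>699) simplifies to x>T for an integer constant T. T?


Formula: wp(x:=E, P) = P[E/x] (substitute E for x in postcondition)
Step 1: Postcondition: x>699
Step 2: Substitute x+156 for x: x+156>699
Step 3: Solve for x: x > 699-156 = 543

543


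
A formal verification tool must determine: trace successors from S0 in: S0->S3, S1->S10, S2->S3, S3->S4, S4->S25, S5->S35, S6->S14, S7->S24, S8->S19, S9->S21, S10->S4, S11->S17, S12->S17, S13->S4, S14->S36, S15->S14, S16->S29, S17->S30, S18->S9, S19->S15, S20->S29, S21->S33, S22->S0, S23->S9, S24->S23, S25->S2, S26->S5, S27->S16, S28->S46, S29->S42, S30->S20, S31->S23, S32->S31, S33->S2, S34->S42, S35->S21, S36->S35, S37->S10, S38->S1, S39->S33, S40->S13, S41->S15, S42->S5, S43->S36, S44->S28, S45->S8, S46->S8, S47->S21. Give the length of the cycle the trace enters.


Trace from S0 until a state repeats:
  S0 -> S3 -> S4 -> S25 -> S2 -> S3
S3 first seen at step 1, revisited at step 5.
Cycle length = 5 - 1 = 4

4


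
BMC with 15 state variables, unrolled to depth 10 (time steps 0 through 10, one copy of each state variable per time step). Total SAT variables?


BMC unrolls to depth k, creating one copy of each state var for steps 0..k.
Step count = 10 + 1 = 11 (steps 0 through 10)
Vars per step = 15
Total = 15 * 11 = 165

165


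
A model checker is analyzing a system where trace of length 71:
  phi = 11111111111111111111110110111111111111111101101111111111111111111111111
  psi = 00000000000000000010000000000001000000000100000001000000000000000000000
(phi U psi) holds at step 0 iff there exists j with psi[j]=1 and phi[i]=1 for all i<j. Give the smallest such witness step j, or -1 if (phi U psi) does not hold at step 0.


(phi U psi) at 0: need smallest j with psi[j]=1 and phi[i]=1 for all i in [0,j).
Scan from step 0:
  step 0: phi=1, psi=0 -> continue
  step 1: phi=1, psi=0 -> continue
  step 2: phi=1, psi=0 -> continue
  step 3: phi=1, psi=0 -> continue
  step 18: psi=1 and phi held for [0,18) -> witness found
Witness step = 18

18


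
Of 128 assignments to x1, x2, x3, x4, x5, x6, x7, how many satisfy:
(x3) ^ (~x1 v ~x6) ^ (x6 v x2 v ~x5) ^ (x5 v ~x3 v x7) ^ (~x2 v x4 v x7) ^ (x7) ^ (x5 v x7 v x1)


CNF with 7 clauses over 7 vars (128 assignments).
An assignment satisfies CNF iff every clause has >=1 true literal.
Check each row (bits = x1,x2,x3,x4,x5,x6,x7; clause T/F shown):
  row 0 [0000000]: clauses=FTTTTFF -> 0
  row 1 [0000001]: clauses=FTTTTTT -> 0
  row 2 [0000010]: clauses=FTTTTFF -> 0
  row 3 [0000011]: clauses=FTTTTTT -> 0
  row 4 [0000100]: clauses=FTFTTFT -> 0
  (every remaining row is evaluated the same way; all 128 results are listed next)
Full result column, 8 rows per line (x1,x2,x3,x4 fixed per line; x5,x6,x7 runs 000..111 left to right):
  rows 0-7 [x1,x2,x3,x4=0000]: 00000000  (ones: 0)
  rows 8-15 [x1,x2,x3,x4=0001]: 00000000  (ones: 0)
  rows 16-23 [x1,x2,x3,x4=0010]: 01010001  (ones: 3)
  rows 24-31 [x1,x2,x3,x4=0011]: 01010001  (ones: 3)
  rows 32-39 [x1,x2,x3,x4=0100]: 00000000  (ones: 0)
  rows 40-47 [x1,x2,x3,x4=0101]: 00000000  (ones: 0)
  rows 48-55 [x1,x2,x3,x4=0110]: 01010101  (ones: 4)
  rows 56-63 [x1,x2,x3,x4=0111]: 01010101  (ones: 4)
  rows 64-71 [x1,x2,x3,x4=1000]: 00000000  (ones: 0)
  rows 72-79 [x1,x2,x3,x4=1001]: 00000000  (ones: 0)
  rows 80-87 [x1,x2,x3,x4=1010]: 01000000  (ones: 1)
  rows 88-95 [x1,x2,x3,x4=1011]: 01000000  (ones: 1)
  rows 96-103 [x1,x2,x3,x4=1100]: 00000000  (ones: 0)
  rows 104-111 [x1,x2,x3,x4=1101]: 00000000  (ones: 0)
  rows 112-119 [x1,x2,x3,x4=1110]: 01000100  (ones: 2)
  rows 120-127 [x1,x2,x3,x4=1111]: 01000100  (ones: 2)
Satisfying assignments = 0+0+3+3+0+0+4+4+0+0+1+1+0+0+2+2 = 20

20


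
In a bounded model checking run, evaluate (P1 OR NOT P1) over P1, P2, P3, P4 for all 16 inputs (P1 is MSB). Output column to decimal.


Formula: (P1 OR NOT P1) over P1, P2, P3, P4 (16 rows)
Evaluate each row (bits = P1,P2,P3,P4, MSB first):
  row 0 [0000]: (0 OR NOT 0) -> 1
  row 1 [0001]: (0 OR NOT 0) -> 1
  row 2 [0010]: (0 OR NOT 0) -> 1
  row 3 [0011]: (0 OR NOT 0) -> 1
  row 4 [0100]: (0 OR NOT 0) -> 1
  row 5 [0101]: (0 OR NOT 0) -> 1
  row 6 [0110]: (0 OR NOT 0) -> 1
  row 7 [0111]: (0 OR NOT 0) -> 1
  row 8 [1000]: (1 OR NOT 1) -> 1
  row 9 [1001]: (1 OR NOT 1) -> 1
  row 10 [1010]: (1 OR NOT 1) -> 1
  row 11 [1011]: (1 OR NOT 1) -> 1
  row 12 [1100]: (1 OR NOT 1) -> 1
  row 13 [1101]: (1 OR NOT 1) -> 1
  row 14 [1110]: (1 OR NOT 1) -> 1
  row 15 [1111]: (1 OR NOT 1) -> 1
Full result column, 4 rows per line (P1,P2 fixed per line; P3,P4 runs 00..11 left to right):
  rows 0-3 [P1,P2=00]: 1111  = hex F
  rows 4-7 [P1,P2=01]: 1111  = hex F
  rows 8-11 [P1,P2=10]: 1111  = hex F
  rows 12-15 [P1,P2=11]: 1111  = hex F
Output column (row 0 .. row 15) = 1111111111111111
Output column grouped in 4s = 1111 1111 1111 1111 = 0xFFFF
Convert to decimal digit by digit (value = value*16 + digit):
  F -> 15
  15*16 + 15 (F) = 255
  255*16 + 15 (F) = 4095
  4095*16 + 15 (F) = 65535
Decimal = 65535

65535


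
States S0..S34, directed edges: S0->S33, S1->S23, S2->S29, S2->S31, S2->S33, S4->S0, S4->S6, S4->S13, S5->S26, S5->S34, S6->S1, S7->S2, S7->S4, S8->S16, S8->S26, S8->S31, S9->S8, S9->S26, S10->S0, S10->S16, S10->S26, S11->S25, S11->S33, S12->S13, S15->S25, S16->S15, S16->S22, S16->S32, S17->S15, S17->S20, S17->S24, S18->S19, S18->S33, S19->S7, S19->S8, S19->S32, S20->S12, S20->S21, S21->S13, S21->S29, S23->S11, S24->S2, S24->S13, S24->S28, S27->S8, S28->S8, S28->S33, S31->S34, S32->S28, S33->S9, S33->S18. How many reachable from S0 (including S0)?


BFS from S0:
  layer 0: {S0}
  layer 1: {S33}
  layer 2: {S9, S18}
  layer 3: {S8, S19, S26}
  layer 4: {S7, S16, S31, S32}
  layer 5: {S2, S4, S15, S22, S28, S34}
  layer 6: {S6, S13, S25, S29}
  layer 7: {S1}
  layer 8: {S23}
  layer 9: {S11}
Reachable set: {S0, S1, S2, S4, S6, S7, S8, S9, S11, S13, S15, S16, S18, S19, S22, S23, S25, S26, S28, S29, S31, S32, S33, S34}
Count = 24

24


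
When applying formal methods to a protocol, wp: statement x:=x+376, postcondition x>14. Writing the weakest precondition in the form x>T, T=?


Formula: wp(x:=E, P) = P[E/x] (substitute E for x in postcondition)
Step 1: Postcondition: x>14
Step 2: Substitute x+376 for x: x+376>14
Step 3: Solve for x: x > 14-376 = -362

-362


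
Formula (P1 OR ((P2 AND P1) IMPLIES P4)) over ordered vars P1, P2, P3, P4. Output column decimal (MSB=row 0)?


Formula: (P1 OR ((P2 AND P1) IMPLIES P4)) over P1, P2, P3, P4 (16 rows)
Evaluate each row (bits = P1,P2,P3,P4, MSB first):
  row 0 [0000]: (0 OR ((0 AND 0) IMPLIES 0)) -> 1
  row 1 [0001]: (0 OR ((0 AND 0) IMPLIES 1)) -> 1
  row 2 [0010]: (0 OR ((0 AND 0) IMPLIES 0)) -> 1
  row 3 [0011]: (0 OR ((0 AND 0) IMPLIES 1)) -> 1
  row 4 [0100]: (0 OR ((1 AND 0) IMPLIES 0)) -> 1
  row 5 [0101]: (0 OR ((1 AND 0) IMPLIES 1)) -> 1
  row 6 [0110]: (0 OR ((1 AND 0) IMPLIES 0)) -> 1
  row 7 [0111]: (0 OR ((1 AND 0) IMPLIES 1)) -> 1
  row 8 [1000]: (1 OR ((0 AND 1) IMPLIES 0)) -> 1
  row 9 [1001]: (1 OR ((0 AND 1) IMPLIES 1)) -> 1
  row 10 [1010]: (1 OR ((0 AND 1) IMPLIES 0)) -> 1
  row 11 [1011]: (1 OR ((0 AND 1) IMPLIES 1)) -> 1
  row 12 [1100]: (1 OR ((1 AND 1) IMPLIES 0)) -> 1
  row 13 [1101]: (1 OR ((1 AND 1) IMPLIES 1)) -> 1
  row 14 [1110]: (1 OR ((1 AND 1) IMPLIES 0)) -> 1
  row 15 [1111]: (1 OR ((1 AND 1) IMPLIES 1)) -> 1
Full result column, 4 rows per line (P1,P2 fixed per line; P3,P4 runs 00..11 left to right):
  rows 0-3 [P1,P2=00]: 1111  = hex F
  rows 4-7 [P1,P2=01]: 1111  = hex F
  rows 8-11 [P1,P2=10]: 1111  = hex F
  rows 12-15 [P1,P2=11]: 1111  = hex F
Output column (row 0 .. row 15) = 1111111111111111
Output column grouped in 4s = 1111 1111 1111 1111 = 0xFFFF
Convert to decimal digit by digit (value = value*16 + digit):
  F -> 15
  15*16 + 15 (F) = 255
  255*16 + 15 (F) = 4095
  4095*16 + 15 (F) = 65535
Decimal = 65535

65535


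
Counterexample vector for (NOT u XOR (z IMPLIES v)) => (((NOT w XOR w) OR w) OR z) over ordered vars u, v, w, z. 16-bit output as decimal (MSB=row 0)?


F1 = (NOT u XOR (z IMPLIES v))
F2 = (((NOT w XOR w) OR w) OR z)
Counterexample to F1=>F2 is where F1=1 and F2=0.
Evaluate each row (bits = u,v,w,z, MSB first):
  row 0 [0000]: F1=0 F2=1 -> F1&~F2 -> 0
  row 1 [0001]: F1=1 F2=1 -> F1&~F2 -> 0
  row 2 [0010]: F1=0 F2=1 -> F1&~F2 -> 0
  row 3 [0011]: F1=1 F2=1 -> F1&~F2 -> 0
  row 4 [0100]: F1=0 F2=1 -> F1&~F2 -> 0
  row 5 [0101]: F1=0 F2=1 -> F1&~F2 -> 0
  row 6 [0110]: F1=0 F2=1 -> F1&~F2 -> 0
  row 7 [0111]: F1=0 F2=1 -> F1&~F2 -> 0
  row 8 [1000]: F1=1 F2=1 -> F1&~F2 -> 0
  row 9 [1001]: F1=0 F2=1 -> F1&~F2 -> 0
  row 10 [1010]: F1=1 F2=1 -> F1&~F2 -> 0
  row 11 [1011]: F1=0 F2=1 -> F1&~F2 -> 0
  row 12 [1100]: F1=1 F2=1 -> F1&~F2 -> 0
  row 13 [1101]: F1=1 F2=1 -> F1&~F2 -> 0
  row 14 [1110]: F1=1 F2=1 -> F1&~F2 -> 0
  row 15 [1111]: F1=1 F2=1 -> F1&~F2 -> 0
Full result column, 4 rows per line (u,v fixed per line; w,z runs 00..11 left to right):
  rows 0-3 [u,v=00]: 0000  = hex 0
  rows 4-7 [u,v=01]: 0000  = hex 0
  rows 8-11 [u,v=10]: 0000  = hex 0
  rows 12-15 [u,v=11]: 0000  = hex 0
Counterexample vector (row 0 .. row 15) = 0000000000000000
Output column grouped in 4s = 0000 0000 0000 0000 = 0x0000
Convert to decimal digit by digit (value = value*16 + digit):
  0 -> 0
  0*16 + 0 = 0
  0*16 + 0 = 0
  0*16 + 0 = 0
Decimal = 0

0


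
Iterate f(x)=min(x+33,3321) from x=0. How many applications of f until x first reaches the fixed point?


Step 1: x=0, cap=3321, increment=33
Step 2: x grows by 33 each step until capped at 3321; fixed point is x=3321
Step 3: iterations = ceil(3321/33) = 101

101


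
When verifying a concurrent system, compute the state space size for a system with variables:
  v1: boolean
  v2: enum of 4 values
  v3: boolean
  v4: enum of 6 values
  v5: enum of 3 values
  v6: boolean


State space = product of domain sizes of all variables.
Domain sizes:
  v1 (boolean): 2
  v2 (enum of 4 values): 4
  v3 (boolean): 2
  v4 (enum of 6 values): 6
  v5 (enum of 3 values): 3
  v6 (boolean): 2
Product = 2 * 4 * 2 * 6 * 3 * 2 = 576

576


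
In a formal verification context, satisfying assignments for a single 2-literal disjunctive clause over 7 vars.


Step 1: Total=2^7=128
Step 2: Unsat when all 2 false: 2^5=32
Step 3: Sat=128-32=96

96


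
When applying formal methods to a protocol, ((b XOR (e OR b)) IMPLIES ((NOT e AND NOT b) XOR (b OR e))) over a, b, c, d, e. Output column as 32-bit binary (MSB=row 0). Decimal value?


Formula: ((b XOR (e OR b)) IMPLIES ((NOT e AND NOT b) XOR (b OR e))) over a, b, c, d, e (32 rows)
Evaluate each row (bits = a,b,c,d,e, MSB first):
  row 0 [00000]: ((0 XOR (0 OR 0)) IMPLIES ((NOT 0 AND NOT 0) XOR (0 OR 0))) -> 1
  row 1 [00001]: ((0 XOR (1 OR 0)) IMPLIES ((NOT 1 AND NOT 0) XOR (0 OR 1))) -> 1
  row 2 [00010]: ((0 XOR (0 OR 0)) IMPLIES ((NOT 0 AND NOT 0) XOR (0 OR 0))) -> 1
  row 3 [00011]: ((0 XOR (1 OR 0)) IMPLIES ((NOT 1 AND NOT 0) XOR (0 OR 1))) -> 1
  row 4 [00100]: ((0 XOR (0 OR 0)) IMPLIES ((NOT 0 AND NOT 0) XOR (0 OR 0))) -> 1
  row 5 [00101]: ((0 XOR (1 OR 0)) IMPLIES ((NOT 1 AND NOT 0) XOR (0 OR 1))) -> 1
  row 6 [00110]: ((0 XOR (0 OR 0)) IMPLIES ((NOT 0 AND NOT 0) XOR (0 OR 0))) -> 1
  row 7 [00111]: ((0 XOR (1 OR 0)) IMPLIES ((NOT 1 AND NOT 0) XOR (0 OR 1))) -> 1
  row 8 [01000]: ((1 XOR (0 OR 1)) IMPLIES ((NOT 0 AND NOT 1) XOR (1 OR 0))) -> 1
  row 9 [01001]: ((1 XOR (1 OR 1)) IMPLIES ((NOT 1 AND NOT 1) XOR (1 OR 1))) -> 1
  row 10 [01010]: ((1 XOR (0 OR 1)) IMPLIES ((NOT 0 AND NOT 1) XOR (1 OR 0))) -> 1
  row 11 [01011]: ((1 XOR (1 OR 1)) IMPLIES ((NOT 1 AND NOT 1) XOR (1 OR 1))) -> 1
  row 12 [01100]: ((1 XOR (0 OR 1)) IMPLIES ((NOT 0 AND NOT 1) XOR (1 OR 0))) -> 1
  row 13 [01101]: ((1 XOR (1 OR 1)) IMPLIES ((NOT 1 AND NOT 1) XOR (1 OR 1))) -> 1
  row 14 [01110]: ((1 XOR (0 OR 1)) IMPLIES ((NOT 0 AND NOT 1) XOR (1 OR 0))) -> 1
  row 15 [01111]: ((1 XOR (1 OR 1)) IMPLIES ((NOT 1 AND NOT 1) XOR (1 OR 1))) -> 1
  row 16 [10000]: ((0 XOR (0 OR 0)) IMPLIES ((NOT 0 AND NOT 0) XOR (0 OR 0))) -> 1
  row 17 [10001]: ((0 XOR (1 OR 0)) IMPLIES ((NOT 1 AND NOT 0) XOR (0 OR 1))) -> 1
  row 18 [10010]: ((0 XOR (0 OR 0)) IMPLIES ((NOT 0 AND NOT 0) XOR (0 OR 0))) -> 1
  row 19 [10011]: ((0 XOR (1 OR 0)) IMPLIES ((NOT 1 AND NOT 0) XOR (0 OR 1))) -> 1
  row 20 [10100]: ((0 XOR (0 OR 0)) IMPLIES ((NOT 0 AND NOT 0) XOR (0 OR 0))) -> 1
  row 21 [10101]: ((0 XOR (1 OR 0)) IMPLIES ((NOT 1 AND NOT 0) XOR (0 OR 1))) -> 1
  row 22 [10110]: ((0 XOR (0 OR 0)) IMPLIES ((NOT 0 AND NOT 0) XOR (0 OR 0))) -> 1
  row 23 [10111]: ((0 XOR (1 OR 0)) IMPLIES ((NOT 1 AND NOT 0) XOR (0 OR 1))) -> 1
  row 24 [11000]: ((1 XOR (0 OR 1)) IMPLIES ((NOT 0 AND NOT 1) XOR (1 OR 0))) -> 1
  row 25 [11001]: ((1 XOR (1 OR 1)) IMPLIES ((NOT 1 AND NOT 1) XOR (1 OR 1))) -> 1
  row 26 [11010]: ((1 XOR (0 OR 1)) IMPLIES ((NOT 0 AND NOT 1) XOR (1 OR 0))) -> 1
  row 27 [11011]: ((1 XOR (1 OR 1)) IMPLIES ((NOT 1 AND NOT 1) XOR (1 OR 1))) -> 1
  row 28 [11100]: ((1 XOR (0 OR 1)) IMPLIES ((NOT 0 AND NOT 1) XOR (1 OR 0))) -> 1
  row 29 [11101]: ((1 XOR (1 OR 1)) IMPLIES ((NOT 1 AND NOT 1) XOR (1 OR 1))) -> 1
  row 30 [11110]: ((1 XOR (0 OR 1)) IMPLIES ((NOT 0 AND NOT 1) XOR (1 OR 0))) -> 1
  row 31 [11111]: ((1 XOR (1 OR 1)) IMPLIES ((NOT 1 AND NOT 1) XOR (1 OR 1))) -> 1
Full result column, 4 rows per line (a,b,c fixed per line; d,e runs 00..11 left to right):
  rows 0-3 [a,b,c=000]: 1111  = hex F
  rows 4-7 [a,b,c=001]: 1111  = hex F
  rows 8-11 [a,b,c=010]: 1111  = hex F
  rows 12-15 [a,b,c=011]: 1111  = hex F
  rows 16-19 [a,b,c=100]: 1111  = hex F
  rows 20-23 [a,b,c=101]: 1111  = hex F
  rows 24-27 [a,b,c=110]: 1111  = hex F
  rows 28-31 [a,b,c=111]: 1111  = hex F
Output column (row 0 .. row 31) = 11111111111111111111111111111111
Output column grouped in 4s = 1111 1111 1111 1111 1111 1111 1111 1111 = 0xFFFFFFFF
Convert to decimal digit by digit (value = value*16 + digit):
  F -> 15
  15*16 + 15 (F) = 255
  255*16 + 15 (F) = 4095
  4095*16 + 15 (F) = 65535
  65535*16 + 15 (F) = 1048575
  1048575*16 + 15 (F) = 16777215
  16777215*16 + 15 (F) = 268435455
  268435455*16 + 15 (F) = 4294967295
Decimal = 4294967295

4294967295


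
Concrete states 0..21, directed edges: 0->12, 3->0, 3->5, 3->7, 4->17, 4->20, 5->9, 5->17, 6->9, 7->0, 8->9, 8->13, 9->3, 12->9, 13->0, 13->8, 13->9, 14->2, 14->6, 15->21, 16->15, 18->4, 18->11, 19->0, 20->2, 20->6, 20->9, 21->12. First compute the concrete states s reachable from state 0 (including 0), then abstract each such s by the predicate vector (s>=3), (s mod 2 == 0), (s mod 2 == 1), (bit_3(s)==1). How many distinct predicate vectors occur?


BFS from 0:
Concrete reachable: {0, 3, 5, 7, 9, 12, 17}
Abstract via predicates (s>=3), (s mod 2 == 0), (s mod 2 == 1), (bit_3(s)==1):
  (0,1,0,0) <- {0}
  (1,0,1,0) <- {3, 5, 7, 17}
  (1,0,1,1) <- {9}
  (1,1,0,1) <- {12}
Distinct abstract states = 4

4


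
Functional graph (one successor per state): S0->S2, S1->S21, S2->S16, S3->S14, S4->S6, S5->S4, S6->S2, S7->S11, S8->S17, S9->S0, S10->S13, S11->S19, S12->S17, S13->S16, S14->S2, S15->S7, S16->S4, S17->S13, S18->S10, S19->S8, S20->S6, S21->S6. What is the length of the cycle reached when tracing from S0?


Trace from S0 until a state repeats:
  S0 -> S2 -> S16 -> S4 -> S6 -> S2
S2 first seen at step 1, revisited at step 5.
Cycle length = 5 - 1 = 4

4


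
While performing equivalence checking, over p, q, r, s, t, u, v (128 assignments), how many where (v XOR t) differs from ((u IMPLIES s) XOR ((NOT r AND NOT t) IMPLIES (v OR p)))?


F1 = (v XOR t)
F2 = ((u IMPLIES s) XOR ((NOT r AND NOT t) IMPLIES (v OR p)))
Evaluate both on each of 128 rows (bits = p,q,r,s,t,u,v):
  row 0 [0000000]: F1=0 F2=1 (differ) -> 1
  row 1 [0000001]: F1=1 F2=0 (differ) -> 1
  row 2 [0000010]: F1=0 F2=0 -> 0
  row 3 [0000011]: F1=1 F2=1 -> 0
  row 4 [0000100]: F1=1 F2=0 (differ) -> 1
  (every remaining row is evaluated the same way; all 128 results are listed next)
Full result column, 8 rows per line (p,q,r,s fixed per line; t,u,v runs 000..111 left to right):
  rows 0-7 [p,q,r,s=0000]: 11001001  (ones: 4)
  rows 8-15 [p,q,r,s=0001]: 11111010  (ones: 6)
  rows 16-23 [p,q,r,s=0010]: 01101001  (ones: 4)
  rows 24-31 [p,q,r,s=0011]: 01011010  (ones: 4)
  rows 32-39 [p,q,r,s=0100]: 11001001  (ones: 4)
  rows 40-47 [p,q,r,s=0101]: 11111010  (ones: 6)
  rows 48-55 [p,q,r,s=0110]: 01101001  (ones: 4)
  rows 56-63 [p,q,r,s=0111]: 01011010  (ones: 4)
  rows 64-71 [p,q,r,s=1000]: 01101001  (ones: 4)
  rows 72-79 [p,q,r,s=1001]: 01011010  (ones: 4)
  rows 80-87 [p,q,r,s=1010]: 01101001  (ones: 4)
  rows 88-95 [p,q,r,s=1011]: 01011010  (ones: 4)
  rows 96-103 [p,q,r,s=1100]: 01101001  (ones: 4)
  rows 104-111 [p,q,r,s=1101]: 01011010  (ones: 4)
  rows 112-119 [p,q,r,s=1110]: 01101001  (ones: 4)
  rows 120-127 [p,q,r,s=1111]: 01011010  (ones: 4)
Disagreements = 4+6+4+4+4+6+4+4+4+4+4+4+4+4+4+4 = 68

68


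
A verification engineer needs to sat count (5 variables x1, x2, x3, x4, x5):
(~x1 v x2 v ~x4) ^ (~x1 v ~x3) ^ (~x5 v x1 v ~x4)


CNF with 3 clauses over 5 vars (32 assignments).
An assignment satisfies CNF iff every clause has >=1 true literal.
Check each row (bits = x1,x2,x3,x4,x5; clause T/F shown):
  row 0 [00000]: clauses=TTT -> 1
  row 1 [00001]: clauses=TTT -> 1
  row 2 [00010]: clauses=TTT -> 1
  row 3 [00011]: clauses=TTF -> 0
  row 4 [00100]: clauses=TTT -> 1
  row 5 [00101]: clauses=TTT -> 1
  row 6 [00110]: clauses=TTT -> 1
  row 7 [00111]: clauses=TTF -> 0
  row 8 [01000]: clauses=TTT -> 1
  row 9 [01001]: clauses=TTT -> 1
  row 10 [01010]: clauses=TTT -> 1
  row 11 [01011]: clauses=TTF -> 0
  row 12 [01100]: clauses=TTT -> 1
  row 13 [01101]: clauses=TTT -> 1
  row 14 [01110]: clauses=TTT -> 1
  row 15 [01111]: clauses=TTF -> 0
  row 16 [10000]: clauses=TTT -> 1
  row 17 [10001]: clauses=TTT -> 1
  row 18 [10010]: clauses=FTT -> 0
  row 19 [10011]: clauses=FTT -> 0
  row 20 [10100]: clauses=TFT -> 0
  row 21 [10101]: clauses=TFT -> 0
  row 22 [10110]: clauses=FFT -> 0
  row 23 [10111]: clauses=FFT -> 0
  row 24 [11000]: clauses=TTT -> 1
  row 25 [11001]: clauses=TTT -> 1
  row 26 [11010]: clauses=TTT -> 1
  row 27 [11011]: clauses=TTT -> 1
  row 28 [11100]: clauses=TFT -> 0
  row 29 [11101]: clauses=TFT -> 0
  row 30 [11110]: clauses=TFT -> 0
  row 31 [11111]: clauses=TFT -> 0
Full result column, 8 rows per line (x1,x2 fixed per line; x3,x4,x5 runs 000..111 left to right):
  rows 0-7 [x1,x2=00]: 11101110  (ones: 6)
  rows 8-15 [x1,x2=01]: 11101110  (ones: 6)
  rows 16-23 [x1,x2=10]: 11000000  (ones: 2)
  rows 24-31 [x1,x2=11]: 11110000  (ones: 4)
Satisfying assignments = 6+6+2+4 = 18

18


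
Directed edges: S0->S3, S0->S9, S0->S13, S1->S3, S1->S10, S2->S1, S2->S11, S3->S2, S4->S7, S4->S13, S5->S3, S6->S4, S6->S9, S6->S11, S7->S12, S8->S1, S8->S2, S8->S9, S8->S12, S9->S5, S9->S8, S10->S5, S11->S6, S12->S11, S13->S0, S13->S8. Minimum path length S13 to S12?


BFS layer-by-layer from S13:
  dist 0: {S13}
  dist 1: {S0, S8}
  dist 2: {S1, S2, S3, S9, S12}
  -> S12 reached at distance 2
Shortest path length = 2

2


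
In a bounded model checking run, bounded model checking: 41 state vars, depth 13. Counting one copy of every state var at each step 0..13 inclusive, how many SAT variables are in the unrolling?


BMC unrolls to depth k, creating one copy of each state var for steps 0..k.
Step count = 13 + 1 = 14 (steps 0 through 13)
Vars per step = 41
Total = 41 * 14 = 574

574


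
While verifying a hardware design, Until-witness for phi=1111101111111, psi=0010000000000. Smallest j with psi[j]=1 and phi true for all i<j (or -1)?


(phi U psi) at 0: need smallest j with psi[j]=1 and phi[i]=1 for all i in [0,j).
Scan from step 0:
  step 0: phi=1, psi=0 -> continue
  step 1: phi=1, psi=0 -> continue
  step 2: psi=1 and phi held for [0,2) -> witness found
Witness step = 2

2
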